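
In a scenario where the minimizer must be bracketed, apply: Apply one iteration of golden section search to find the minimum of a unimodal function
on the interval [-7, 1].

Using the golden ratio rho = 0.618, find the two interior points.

Golden section search on [-7, 1].
Golden ratio rho = 0.618 (approx).
Interior points:
  x_1 = -7 + (1-0.618)*8 = -3.9440
  x_2 = -7 + 0.618*8 = -2.0560
Compare f(x_1) and f(x_2) to determine which subinterval to keep.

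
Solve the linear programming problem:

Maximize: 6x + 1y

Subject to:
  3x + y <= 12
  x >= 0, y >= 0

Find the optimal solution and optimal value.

The feasible region has vertices at [(0, 0), (4, 0), (0, 12)].
Checking objective 6x + 1y at each vertex:
  (0, 0): 6*0 + 1*0 = 0
  (4, 0): 6*4 + 1*0 = 24
  (0, 12): 6*0 + 1*12 = 12
Maximum is 24 at (4, 0).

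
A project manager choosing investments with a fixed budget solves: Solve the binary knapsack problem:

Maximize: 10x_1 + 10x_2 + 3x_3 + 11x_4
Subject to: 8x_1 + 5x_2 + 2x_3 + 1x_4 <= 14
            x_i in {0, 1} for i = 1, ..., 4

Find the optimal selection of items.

Items: item 1 (v=10, w=8), item 2 (v=10, w=5), item 3 (v=3, w=2), item 4 (v=11, w=1)
Capacity: 14
Checking all 16 subsets (w = total weight, v = total value):
  {}: w = 0, v = 0
  {1}: w = 8, v = 10
  {2}: w = 5, v = 10
  {3}: w = 2, v = 3
  {4}: w = 1, v = 11
  {1, 2}: w = 13, v = 20
  {1, 3}: w = 10, v = 13
  {1, 4}: w = 9, v = 21
  {2, 3}: w = 7, v = 13
  {2, 4}: w = 6, v = 21
  {3, 4}: w = 3, v = 14
  {1, 2, 3}: w = 15 > 14, infeasible
  {1, 2, 4}: w = 14, v = 31
  {1, 3, 4}: w = 11, v = 24
  {2, 3, 4}: w = 8, v = 24
  {1, 2, 3, 4}: w = 16 > 14, infeasible
Best feasible subset: items [1, 2, 4]
Total weight: 14 <= 14, total value: 31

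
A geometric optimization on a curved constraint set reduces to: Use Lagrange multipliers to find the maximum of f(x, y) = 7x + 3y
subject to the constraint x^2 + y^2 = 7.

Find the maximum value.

Set up Lagrange conditions: grad f = lambda * grad g
  7 = 2*lambda*x
  3 = 2*lambda*y
From these: x/y = 7/3, so x = 7t, y = 3t for some t.
Substitute into constraint: (7t)^2 + (3t)^2 = 7
  t^2 * 58 = 7
  t = sqrt(7/58)
Maximum = 7*x + 3*y = (7^2 + 3^2)*t = 58 * sqrt(7/58) = sqrt(406)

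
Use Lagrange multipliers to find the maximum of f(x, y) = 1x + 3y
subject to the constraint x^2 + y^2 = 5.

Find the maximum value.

Set up Lagrange conditions: grad f = lambda * grad g
  1 = 2*lambda*x
  3 = 2*lambda*y
From these: x/y = 1/3, so x = 1t, y = 3t for some t.
Substitute into constraint: (1t)^2 + (3t)^2 = 5
  t^2 * 10 = 5
  t = sqrt(5/10)
Maximum = 1*x + 3*y = (1^2 + 3^2)*t = 10 * sqrt(5/10) = sqrt(50)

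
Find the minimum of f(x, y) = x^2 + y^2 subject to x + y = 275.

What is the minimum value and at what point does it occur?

Substitute y = 275 - x into f(x,y) = x^2 + y^2:
g(x) = x^2 + (275 - x)^2 = 2x^2 - 550x + 75625
g'(x) = 4x - 550 = 0  =>  x = 275/2
y = 275 - 275/2 = 275/2
Minimum value = (275/2)^2 + (275/2)^2 = 75625/2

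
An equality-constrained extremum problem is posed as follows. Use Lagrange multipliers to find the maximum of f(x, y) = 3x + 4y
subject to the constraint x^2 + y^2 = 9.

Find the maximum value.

Set up Lagrange conditions: grad f = lambda * grad g
  3 = 2*lambda*x
  4 = 2*lambda*y
From these: x/y = 3/4, so x = 3t, y = 4t for some t.
Substitute into constraint: (3t)^2 + (4t)^2 = 9
  t^2 * 25 = 9
  t = sqrt(9/25)
Maximum = 3*x + 4*y = (3^2 + 4^2)*t = 25 * sqrt(9/25) = 15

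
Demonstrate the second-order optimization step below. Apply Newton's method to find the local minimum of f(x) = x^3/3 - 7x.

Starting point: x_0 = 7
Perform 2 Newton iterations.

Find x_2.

f(x) = x^3/3 - 7x
f'(x) = x^2 - 7, f''(x) = 2x
Newton update: x_{n+1} = x_n - (x_n^2 - 7)/(2*x_n)
Step 1: x_0 = 7, f'=42, f''=14, x_1 = 4
Step 2: x_1 = 4, f'=9, f''=8, x_2 = 23/8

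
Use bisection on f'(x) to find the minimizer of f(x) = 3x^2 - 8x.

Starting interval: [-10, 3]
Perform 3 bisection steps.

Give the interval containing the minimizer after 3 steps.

Finding critical point of f(x) = 3x^2 - 8x using bisection on f'(x) = 6x + -8.
f'(x) = 0 when x = 4/3.
Starting interval: [-10, 3]
Step 1: mid = -7/2, f'(mid) = -29, new interval = [-7/2, 3]
Step 2: mid = -1/4, f'(mid) = -19/2, new interval = [-1/4, 3]
Step 3: mid = 11/8, f'(mid) = 1/4, new interval = [-1/4, 11/8]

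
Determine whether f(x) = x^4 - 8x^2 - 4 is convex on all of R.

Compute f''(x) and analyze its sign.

f(x) = x^4 - 8x^2 - 4
f'(x) = 4x^3 + -16x
f''(x) = 12x^2 + -16
f''(0) = -16 < 0, so not convex near x = 0
Therefore, f is not globally convex on R.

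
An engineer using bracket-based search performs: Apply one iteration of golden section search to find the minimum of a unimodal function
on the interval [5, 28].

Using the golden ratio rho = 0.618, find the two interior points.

Golden section search on [5, 28].
Golden ratio rho = 0.618 (approx).
Interior points:
  x_1 = 5 + (1-0.618)*23 = 13.7860
  x_2 = 5 + 0.618*23 = 19.2140
Compare f(x_1) and f(x_2) to determine which subinterval to keep.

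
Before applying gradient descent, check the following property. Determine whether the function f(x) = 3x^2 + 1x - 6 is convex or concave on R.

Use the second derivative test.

f(x) = 3x^2 + 1x - 6
f'(x) = 6x + 1
f''(x) = 6
Since f''(x) = 6 > 0 for all x, f is convex on R.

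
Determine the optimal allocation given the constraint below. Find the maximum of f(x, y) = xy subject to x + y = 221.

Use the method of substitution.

Substitute y = 221 - x into f(x,y) = xy:
g(x) = x(221 - x) = 221x - x^2
g'(x) = 221 - 2x = 0  =>  x = 221/2
y = 221 - 221/2 = 221/2
Maximum value = (221/2) * (221/2) = 48841/4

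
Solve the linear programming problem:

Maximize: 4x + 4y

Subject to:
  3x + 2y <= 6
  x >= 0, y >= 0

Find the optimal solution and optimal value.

The feasible region has vertices at [(0, 0), (2, 0), (0, 3)].
Checking objective 4x + 4y at each vertex:
  (0, 0): 4*0 + 4*0 = 0
  (2, 0): 4*2 + 4*0 = 8
  (0, 3): 4*0 + 4*3 = 12
Maximum is 12 at (0, 3).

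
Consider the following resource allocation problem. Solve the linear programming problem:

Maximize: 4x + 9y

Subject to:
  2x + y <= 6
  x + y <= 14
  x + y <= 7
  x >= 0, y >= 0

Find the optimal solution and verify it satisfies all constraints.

Feasible vertices: (0, 0), (0, 6), (3, 0)
Objective 4x + 9y at each vertex:
  (0, 0): 0
  (0, 6): 54
  (3, 0): 12
Maximum is 54 at (0, 6).
Verify constraints at (x, y) = (0, 6):
  2*0 + 1*6 = 6 <= 6 (active)
  1*0 + 1*6 = 6 <= 14
  1*0 + 1*6 = 6 <= 7
  x = 0 >= 0, y = 6 >= 0. All constraints satisfied.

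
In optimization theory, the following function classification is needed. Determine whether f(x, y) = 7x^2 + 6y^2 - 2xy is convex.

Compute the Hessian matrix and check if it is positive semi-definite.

f(x,y) = 7x^2 + 6y^2 - 2xy
Hessian H = [[14, -2], [-2, 12]]
trace(H) = 26, det(H) = 164
Eigenvalues: (26 +/- sqrt(20)) / 2 = 15.24, 10.76
Since both eigenvalues > 0, f is convex.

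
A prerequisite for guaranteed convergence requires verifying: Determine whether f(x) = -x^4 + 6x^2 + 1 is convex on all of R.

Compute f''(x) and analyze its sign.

f(x) = -x^4 + 6x^2 + 1
f'(x) = -4x^3 + 12x
f''(x) = -12x^2 + 12
f''(x) = -12x^2 + 12 -> -inf as |x| -> inf
Therefore, f is not globally convex on R.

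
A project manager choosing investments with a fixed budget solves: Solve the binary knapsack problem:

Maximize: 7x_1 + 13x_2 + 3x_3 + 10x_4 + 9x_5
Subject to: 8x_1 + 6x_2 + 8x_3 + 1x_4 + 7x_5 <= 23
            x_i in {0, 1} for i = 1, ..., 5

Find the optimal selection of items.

Items: item 1 (v=7, w=8), item 2 (v=13, w=6), item 3 (v=3, w=8), item 4 (v=10, w=1), item 5 (v=9, w=7)
Capacity: 23
Checking all 32 subsets (w = total weight, v = total value):
  {}: w = 0, v = 0
  {1}: w = 8, v = 7
  {2}: w = 6, v = 13
  {3}: w = 8, v = 3
  {4}: w = 1, v = 10
  {5}: w = 7, v = 9
  {1, 2}: w = 14, v = 20
  {1, 3}: w = 16, v = 10
  {1, 4}: w = 9, v = 17
  {1, 5}: w = 15, v = 16
  {2, 3}: w = 14, v = 16
  {2, 4}: w = 7, v = 23
  {2, 5}: w = 13, v = 22
  {3, 4}: w = 9, v = 13
  {3, 5}: w = 15, v = 12
  {4, 5}: w = 8, v = 19
  {1, 2, 3}: w = 22, v = 23
  {1, 2, 4}: w = 15, v = 30
  {1, 2, 5}: w = 21, v = 29
  {1, 3, 4}: w = 17, v = 20
  {1, 3, 5}: w = 23, v = 19
  {1, 4, 5}: w = 16, v = 26
  {2, 3, 4}: w = 15, v = 26
  {2, 3, 5}: w = 21, v = 25
  {2, 4, 5}: w = 14, v = 32
  {3, 4, 5}: w = 16, v = 22
  {1, 2, 3, 4}: w = 23, v = 33
  {1, 2, 3, 5}: w = 29 > 23, infeasible
  {1, 2, 4, 5}: w = 22, v = 39
  {1, 3, 4, 5}: w = 24 > 23, infeasible
  {2, 3, 4, 5}: w = 22, v = 35
  {1, 2, 3, 4, 5}: w = 30 > 23, infeasible
Best feasible subset: items [1, 2, 4, 5]
Total weight: 22 <= 23, total value: 39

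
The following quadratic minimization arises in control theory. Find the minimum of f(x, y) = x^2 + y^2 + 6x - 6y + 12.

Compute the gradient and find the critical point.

f(x,y) = x^2 + y^2 + 6x - 6y + 12
df/dx = 2x + (6) = 0  =>  x = -3
df/dy = 2y + (-6) = 0  =>  y = 3
f(-3, 3) = 1*(-3)^2 + 1*(3)^2 + 6*(-3) + -6*(3) + 12 = -6
Hessian is diagonal with entries 2, 2 > 0, so this is a minimum.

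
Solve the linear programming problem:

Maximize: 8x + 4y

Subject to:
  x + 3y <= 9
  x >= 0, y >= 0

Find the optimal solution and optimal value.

The feasible region has vertices at [(0, 0), (9, 0), (0, 3)].
Checking objective 8x + 4y at each vertex:
  (0, 0): 8*0 + 4*0 = 0
  (9, 0): 8*9 + 4*0 = 72
  (0, 3): 8*0 + 4*3 = 12
Maximum is 72 at (9, 0).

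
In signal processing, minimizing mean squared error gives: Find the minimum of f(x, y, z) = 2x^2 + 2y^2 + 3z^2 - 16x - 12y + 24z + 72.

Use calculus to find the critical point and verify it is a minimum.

f(x,y,z) = 2x^2 + 2y^2 + 3z^2 - 16x - 12y + 24z + 72
df/dx = 4x + (-16) = 0 => x = 4
df/dy = 4y + (-12) = 0 => y = 3
df/dz = 6z + (24) = 0 => z = -4
f(4,3,-4) = 2*(4)^2 + 2*(3)^2 + 3*(-4)^2 + -16*(4) + -12*(3) + 24*(-4) + 72 = -26
Hessian is diagonal with entries 4, 4, 6 > 0, confirmed minimum.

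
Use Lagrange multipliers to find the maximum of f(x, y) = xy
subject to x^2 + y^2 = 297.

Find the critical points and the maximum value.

Lagrange conditions: y = 2*lambda*x and x = 2*lambda*y
If x = 0 then y = 0, violating the constraint, so x, y != 0.
Dividing: y/x = x/y => x^2 = y^2 => y = x or y = -x
Constraint: 2x^2 = 297 => x^2 = 297/2 => x = +/-sqrt(297/2)
Critical points: (sqrt(297/2), sqrt(297/2)), (-sqrt(297/2), -sqrt(297/2)), (sqrt(297/2), -sqrt(297/2)), (-sqrt(297/2), sqrt(297/2))
  y = x:  xy = x^2 = 297/2  at (sqrt(297/2), sqrt(297/2)) and (-sqrt(297/2), -sqrt(297/2))
  y = -x: xy = -x^2 = -297/2 at (sqrt(297/2), -sqrt(297/2)) and (-sqrt(297/2), sqrt(297/2))
Maximum xy = 297/2 at (sqrt(297/2), sqrt(297/2)) and (-sqrt(297/2), -sqrt(297/2))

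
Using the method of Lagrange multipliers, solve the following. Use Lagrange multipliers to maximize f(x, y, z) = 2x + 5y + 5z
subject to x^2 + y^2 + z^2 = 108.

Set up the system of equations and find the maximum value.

Lagrange conditions: 2 = 2*lambda*x, 5 = 2*lambda*y, 5 = 2*lambda*z
So x:2 = y:5 = z:5, i.e. x = 2t, y = 5t, z = 5t
Constraint: t^2*(2^2 + 5^2 + 5^2) = 108
  t^2 * 54 = 108  =>  t = sqrt(2)
Maximum = 2*2t + 5*5t + 5*5t = 54*sqrt(2) = sqrt(5832)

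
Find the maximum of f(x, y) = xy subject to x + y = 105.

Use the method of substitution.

Substitute y = 105 - x into f(x,y) = xy:
g(x) = x(105 - x) = 105x - x^2
g'(x) = 105 - 2x = 0  =>  x = 105/2
y = 105 - 105/2 = 105/2
Maximum value = (105/2) * (105/2) = 11025/4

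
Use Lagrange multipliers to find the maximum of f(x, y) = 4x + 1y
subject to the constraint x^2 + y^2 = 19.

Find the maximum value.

Set up Lagrange conditions: grad f = lambda * grad g
  4 = 2*lambda*x
  1 = 2*lambda*y
From these: x/y = 4/1, so x = 4t, y = 1t for some t.
Substitute into constraint: (4t)^2 + (1t)^2 = 19
  t^2 * 17 = 19
  t = sqrt(19/17)
Maximum = 4*x + 1*y = (4^2 + 1^2)*t = 17 * sqrt(19/17) = sqrt(323)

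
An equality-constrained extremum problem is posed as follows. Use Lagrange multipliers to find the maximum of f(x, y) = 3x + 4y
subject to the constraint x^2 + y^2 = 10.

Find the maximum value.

Set up Lagrange conditions: grad f = lambda * grad g
  3 = 2*lambda*x
  4 = 2*lambda*y
From these: x/y = 3/4, so x = 3t, y = 4t for some t.
Substitute into constraint: (3t)^2 + (4t)^2 = 10
  t^2 * 25 = 10
  t = sqrt(10/25)
Maximum = 3*x + 4*y = (3^2 + 4^2)*t = 25 * sqrt(10/25) = sqrt(250)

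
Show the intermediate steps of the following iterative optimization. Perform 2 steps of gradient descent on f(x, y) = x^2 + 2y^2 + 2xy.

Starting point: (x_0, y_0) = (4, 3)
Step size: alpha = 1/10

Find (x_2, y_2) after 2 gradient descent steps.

f(x,y) = x^2 + 2y^2 + 2xy
grad_x = 2x + 2y, grad_y = 4y + 2x
Step 1: grad = (14, 20), (13/5, 1)
Step 2: grad = (36/5, 46/5), (47/25, 2/25)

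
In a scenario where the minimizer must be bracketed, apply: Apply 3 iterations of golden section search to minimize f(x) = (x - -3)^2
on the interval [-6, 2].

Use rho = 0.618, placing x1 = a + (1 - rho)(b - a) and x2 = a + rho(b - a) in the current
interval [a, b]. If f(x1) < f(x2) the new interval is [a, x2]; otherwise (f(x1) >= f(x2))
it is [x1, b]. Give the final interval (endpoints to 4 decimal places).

Golden section search for min of f(x) = (x - -3)^2 on [-6, 2].
Each step: x1 = a + (1 - rho)(b - a), x2 = a + rho(b - a); if f(x1) < f(x2) keep [a, x2], otherwise keep [x1, b].
Step 1: [-6.0000, 2.0000], x1=-2.9440 (f=0.0031), x2=-1.0560 (f=3.7791); f(x1) < f(x2) => keep [-6.0000, -1.0560]
Step 2: [-6.0000, -1.0560], x1=-4.1114 (f=1.2352), x2=-2.9446 (f=0.0031); f(x1) > f(x2) => keep [-4.1114, -1.0560]
Step 3: [-4.1114, -1.0560], x1=-2.9442 (f=0.0031), x2=-2.2232 (f=0.6035); f(x1) < f(x2) => keep [-4.1114, -2.2232]
Final interval: [-4.1114, -2.2232]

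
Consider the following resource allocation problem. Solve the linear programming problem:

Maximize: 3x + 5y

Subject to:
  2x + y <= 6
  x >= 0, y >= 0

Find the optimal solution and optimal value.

The feasible region has vertices at [(0, 0), (3, 0), (0, 6)].
Checking objective 3x + 5y at each vertex:
  (0, 0): 3*0 + 5*0 = 0
  (3, 0): 3*3 + 5*0 = 9
  (0, 6): 3*0 + 5*6 = 30
Maximum is 30 at (0, 6).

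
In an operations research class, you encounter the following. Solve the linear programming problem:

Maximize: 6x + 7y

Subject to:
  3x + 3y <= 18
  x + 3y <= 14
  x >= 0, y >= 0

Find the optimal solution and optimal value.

Feasible vertices: (0, 0), (0, 14/3), (2, 4), (6, 0)
Objective 6x + 7y at each:
  (0, 0): 0
  (0, 14/3): 98/3
  (2, 4): 40
  (6, 0): 36
Maximum is 40 at (2, 4).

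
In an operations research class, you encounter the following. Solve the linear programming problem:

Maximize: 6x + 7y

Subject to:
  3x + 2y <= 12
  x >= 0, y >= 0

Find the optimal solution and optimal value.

The feasible region has vertices at [(0, 0), (4, 0), (0, 6)].
Checking objective 6x + 7y at each vertex:
  (0, 0): 6*0 + 7*0 = 0
  (4, 0): 6*4 + 7*0 = 24
  (0, 6): 6*0 + 7*6 = 42
Maximum is 42 at (0, 6).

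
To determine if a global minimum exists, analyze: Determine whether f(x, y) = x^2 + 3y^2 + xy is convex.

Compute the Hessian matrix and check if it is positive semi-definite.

f(x,y) = x^2 + 3y^2 + xy
Hessian H = [[2, 1], [1, 6]]
trace(H) = 8, det(H) = 11
Eigenvalues: (8 +/- sqrt(20)) / 2 = 6.236, 1.764
Since both eigenvalues > 0, f is convex.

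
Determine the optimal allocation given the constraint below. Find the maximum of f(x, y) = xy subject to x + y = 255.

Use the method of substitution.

Substitute y = 255 - x into f(x,y) = xy:
g(x) = x(255 - x) = 255x - x^2
g'(x) = 255 - 2x = 0  =>  x = 255/2
y = 255 - 255/2 = 255/2
Maximum value = (255/2) * (255/2) = 65025/4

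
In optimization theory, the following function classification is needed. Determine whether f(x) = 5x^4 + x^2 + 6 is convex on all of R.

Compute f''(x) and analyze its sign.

f(x) = 5x^4 + x^2 + 6
f'(x) = 20x^3 + 2x
f''(x) = 60x^2 + 2
f''(x) = 60x^2 + 2 >= 2 > 0 for all x
Therefore, f is convex on R.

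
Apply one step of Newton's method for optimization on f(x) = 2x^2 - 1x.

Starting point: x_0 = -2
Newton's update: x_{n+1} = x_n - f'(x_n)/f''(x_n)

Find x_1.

f(x) = 2x^2 - 1x
f'(x) = 4x + (-1), f''(x) = 4
Newton step: x_1 = x_0 - f'(x_0)/f''(x_0)
f'(-2) = -9
x_1 = -2 - -9/4 = 1/4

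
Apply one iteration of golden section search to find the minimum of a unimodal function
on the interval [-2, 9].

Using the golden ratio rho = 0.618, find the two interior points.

Golden section search on [-2, 9].
Golden ratio rho = 0.618 (approx).
Interior points:
  x_1 = -2 + (1-0.618)*11 = 2.2020
  x_2 = -2 + 0.618*11 = 4.7980
Compare f(x_1) and f(x_2) to determine which subinterval to keep.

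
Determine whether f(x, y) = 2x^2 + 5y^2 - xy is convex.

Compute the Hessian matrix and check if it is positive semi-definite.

f(x,y) = 2x^2 + 5y^2 - xy
Hessian H = [[4, -1], [-1, 10]]
trace(H) = 14, det(H) = 39
Eigenvalues: (14 +/- sqrt(40)) / 2 = 10.16, 3.838
Since both eigenvalues > 0, f is convex.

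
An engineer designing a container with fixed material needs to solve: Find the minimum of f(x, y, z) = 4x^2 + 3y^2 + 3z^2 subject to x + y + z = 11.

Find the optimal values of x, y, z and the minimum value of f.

Using Lagrange multipliers on f = 4x^2 + 3y^2 + 3z^2 with constraint x + y + z = 11:
Conditions: 2*4*x = lambda, 2*3*y = lambda, 2*3*z = lambda
So x = lambda/8, y = lambda/6, z = lambda/6
Substituting into constraint: lambda * (11/24) = 11
lambda = 24
x = 3, y = 4, z = 4
Minimum value = 132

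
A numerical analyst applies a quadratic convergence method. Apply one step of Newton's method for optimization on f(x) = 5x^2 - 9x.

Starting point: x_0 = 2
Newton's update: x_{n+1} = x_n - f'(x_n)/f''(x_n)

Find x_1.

f(x) = 5x^2 - 9x
f'(x) = 10x + (-9), f''(x) = 10
Newton step: x_1 = x_0 - f'(x_0)/f''(x_0)
f'(2) = 11
x_1 = 2 - 11/10 = 9/10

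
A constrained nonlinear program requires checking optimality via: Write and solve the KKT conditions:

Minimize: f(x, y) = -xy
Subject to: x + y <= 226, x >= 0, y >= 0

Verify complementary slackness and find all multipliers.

Problem: min -xy s.t. x + y <= 226 (multiplier lambda), x >= 0 (mu_x), y >= 0 (mu_y)
KKT stationarity: -y + lambda - mu_x = 0, -x + lambda - mu_y = 0, with lambda, mu_x, mu_y >= 0
Complementary slackness: lambda*(x + y - 226) = 0, mu_x*x = 0, mu_y*y = 0
If lambda = 0: y = -mu_x <= 0 and x = -mu_y <= 0 force x = y = 0 with f = 0; but x = y = 113 is feasible with f = -12769 < 0, so this is not the minimum. Hence lambda > 0 and x + y = 226.
Try x > 0, y > 0 (so mu_x = mu_y = 0): y = lambda, x = lambda => x = y = lambda
x + y = 226 => 2*lambda = 226 => lambda = 113
x* = y* = 113 > 0, consistent with mu_x = mu_y = 0.
(Any feasible point with x = 0 or y = 0 has f = 0 > -12769, so the minimum is not on those boundaries.)
min(-xy) = -12769 (i.e. max xy = 12769)
Multipliers: lambda = 113, mu_x = 0, mu_y = 0
Complementary slackness: lambda*(x + y - 226) = 113*(113 + 113 - 226) = 0, mu_x*x = 0*113 = 0, mu_y*y = 0*113 = 0. Satisfied.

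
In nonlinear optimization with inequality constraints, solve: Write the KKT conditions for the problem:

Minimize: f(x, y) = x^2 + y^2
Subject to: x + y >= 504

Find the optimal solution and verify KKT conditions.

KKT conditions for min x^2 + y^2 s.t. x + y >= 504:
Stationarity: 2x = mu, 2y = mu
So x = y = mu/2.
Complementary slackness: mu*(x + y - 504) = 0
Primal feasibility: x + y >= 504; dual feasibility: mu >= 0
If mu = 0 then x = y = 0, but 0 + 0 < 504 is infeasible, so the constraint is active.
Constraint active: x + y = 2*(mu/2) = 504 => mu = 504
x = y = 252, f = 127008
Verify: stationarity 2*252 = 504 = mu; primal 252 + 252 = 504 >= 504; dual mu = 504 >= 0; complementary slackness 504*(504 - 504) = 0. All KKT conditions hold.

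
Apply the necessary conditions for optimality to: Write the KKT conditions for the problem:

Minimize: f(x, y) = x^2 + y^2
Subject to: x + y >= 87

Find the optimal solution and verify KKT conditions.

KKT conditions for min x^2 + y^2 s.t. x + y >= 87:
Stationarity: 2x = mu, 2y = mu
So x = y = mu/2.
Complementary slackness: mu*(x + y - 87) = 0
Primal feasibility: x + y >= 87; dual feasibility: mu >= 0
If mu = 0 then x = y = 0, but 0 + 0 < 87 is infeasible, so the constraint is active.
Constraint active: x + y = 2*(mu/2) = 87 => mu = 87
x = y = 87/2, f = 7569/2
Verify: stationarity 2*(87/2) = 87 = mu; primal 87/2 + 87/2 = 87 >= 87; dual mu = 87 >= 0; complementary slackness 87*(87 - 87) = 0. All KKT conditions hold.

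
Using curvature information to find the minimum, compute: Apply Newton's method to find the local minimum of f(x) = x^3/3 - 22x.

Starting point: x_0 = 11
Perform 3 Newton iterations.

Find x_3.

f(x) = x^3/3 - 22x
f'(x) = x^2 - 22, f''(x) = 2x
Newton update: x_{n+1} = x_n - (x_n^2 - 22)/(2*x_n)
Step 1: x_0 = 11, f'=99, f''=22, x_1 = 13/2
Step 2: x_1 = 13/2, f'=81/4, f''=13, x_2 = 257/52
Step 3: x_2 = 257/52, f'=6561/2704, f''=257/26, x_3 = 125537/26728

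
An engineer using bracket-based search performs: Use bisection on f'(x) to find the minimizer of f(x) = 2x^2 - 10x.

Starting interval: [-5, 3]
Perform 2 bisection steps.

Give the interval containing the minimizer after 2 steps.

Finding critical point of f(x) = 2x^2 - 10x using bisection on f'(x) = 4x + -10.
f'(x) = 0 when x = 5/2.
Starting interval: [-5, 3]
Step 1: mid = -1, f'(mid) = -14, new interval = [-1, 3]
Step 2: mid = 1, f'(mid) = -6, new interval = [1, 3]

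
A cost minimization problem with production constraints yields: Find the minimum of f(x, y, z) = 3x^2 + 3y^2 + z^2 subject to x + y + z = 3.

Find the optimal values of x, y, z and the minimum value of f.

Using Lagrange multipliers on f = 3x^2 + 3y^2 + z^2 with constraint x + y + z = 3:
Conditions: 2*3*x = lambda, 2*3*y = lambda, 2*1*z = lambda
So x = lambda/6, y = lambda/6, z = lambda/2
Substituting into constraint: lambda * (5/6) = 3
lambda = 18/5
x = 3/5, y = 3/5, z = 9/5
Minimum value = 27/5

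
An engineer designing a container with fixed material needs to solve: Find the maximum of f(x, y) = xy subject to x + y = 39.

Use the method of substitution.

Substitute y = 39 - x into f(x,y) = xy:
g(x) = x(39 - x) = 39x - x^2
g'(x) = 39 - 2x = 0  =>  x = 39/2
y = 39 - 39/2 = 39/2
Maximum value = (39/2) * (39/2) = 1521/4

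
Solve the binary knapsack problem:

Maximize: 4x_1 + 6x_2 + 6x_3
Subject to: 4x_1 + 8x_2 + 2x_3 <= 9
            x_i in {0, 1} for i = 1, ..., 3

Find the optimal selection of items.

Items: item 1 (v=4, w=4), item 2 (v=6, w=8), item 3 (v=6, w=2)
Capacity: 9
Checking all 8 subsets (w = total weight, v = total value):
  {}: w = 0, v = 0
  {1}: w = 4, v = 4
  {2}: w = 8, v = 6
  {3}: w = 2, v = 6
  {1, 2}: w = 12 > 9, infeasible
  {1, 3}: w = 6, v = 10
  {2, 3}: w = 10 > 9, infeasible
  {1, 2, 3}: w = 14 > 9, infeasible
Best feasible subset: items [1, 3]
Total weight: 6 <= 9, total value: 10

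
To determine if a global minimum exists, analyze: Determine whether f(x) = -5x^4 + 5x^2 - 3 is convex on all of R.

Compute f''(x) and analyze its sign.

f(x) = -5x^4 + 5x^2 - 3
f'(x) = -20x^3 + 10x
f''(x) = -60x^2 + 10
f''(x) = -60x^2 + 10 -> -inf as |x| -> inf
Therefore, f is not globally convex on R.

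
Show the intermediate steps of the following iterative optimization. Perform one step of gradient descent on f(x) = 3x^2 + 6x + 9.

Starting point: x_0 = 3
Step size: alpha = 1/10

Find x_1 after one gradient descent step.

f(x) = 3x^2 + 6x + 9
f'(x) = 6x + 6
f'(3) = 6*3 + (6) = 24
x_1 = x_0 - alpha * f'(x_0) = 3 - 1/10 * 24 = 3/5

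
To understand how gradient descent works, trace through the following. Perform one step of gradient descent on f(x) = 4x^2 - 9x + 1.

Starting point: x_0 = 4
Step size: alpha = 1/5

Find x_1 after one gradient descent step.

f(x) = 4x^2 - 9x + 1
f'(x) = 8x - 9
f'(4) = 8*4 + (-9) = 23
x_1 = x_0 - alpha * f'(x_0) = 4 - 1/5 * 23 = -3/5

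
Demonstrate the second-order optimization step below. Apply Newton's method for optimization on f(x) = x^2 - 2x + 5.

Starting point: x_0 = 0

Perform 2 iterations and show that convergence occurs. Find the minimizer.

f(x) = x^2 - 2x + 5, f'(x) = 2x + (-2), f''(x) = 2
Step 1: f'(0) = -2, x_1 = 0 - -2/2 = 1
Step 2: f'(1) = 0, x_2 = 1 (converged)
Newton's method converges in 1 step for quadratics.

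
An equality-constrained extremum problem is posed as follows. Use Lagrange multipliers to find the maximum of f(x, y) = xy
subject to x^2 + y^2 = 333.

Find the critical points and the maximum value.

Lagrange conditions: y = 2*lambda*x and x = 2*lambda*y
If x = 0 then y = 0, violating the constraint, so x, y != 0.
Dividing: y/x = x/y => x^2 = y^2 => y = x or y = -x
Constraint: 2x^2 = 333 => x^2 = 333/2 => x = +/-sqrt(333/2)
Critical points: (sqrt(333/2), sqrt(333/2)), (-sqrt(333/2), -sqrt(333/2)), (sqrt(333/2), -sqrt(333/2)), (-sqrt(333/2), sqrt(333/2))
  y = x:  xy = x^2 = 333/2  at (sqrt(333/2), sqrt(333/2)) and (-sqrt(333/2), -sqrt(333/2))
  y = -x: xy = -x^2 = -333/2 at (sqrt(333/2), -sqrt(333/2)) and (-sqrt(333/2), sqrt(333/2))
Maximum xy = 333/2 at (sqrt(333/2), sqrt(333/2)) and (-sqrt(333/2), -sqrt(333/2))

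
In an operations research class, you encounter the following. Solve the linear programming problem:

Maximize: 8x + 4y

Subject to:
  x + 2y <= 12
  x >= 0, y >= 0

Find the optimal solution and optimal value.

The feasible region has vertices at [(0, 0), (12, 0), (0, 6)].
Checking objective 8x + 4y at each vertex:
  (0, 0): 8*0 + 4*0 = 0
  (12, 0): 8*12 + 4*0 = 96
  (0, 6): 8*0 + 4*6 = 24
Maximum is 96 at (12, 0).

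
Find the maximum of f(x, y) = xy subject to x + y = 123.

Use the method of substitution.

Substitute y = 123 - x into f(x,y) = xy:
g(x) = x(123 - x) = 123x - x^2
g'(x) = 123 - 2x = 0  =>  x = 123/2
y = 123 - 123/2 = 123/2
Maximum value = (123/2) * (123/2) = 15129/4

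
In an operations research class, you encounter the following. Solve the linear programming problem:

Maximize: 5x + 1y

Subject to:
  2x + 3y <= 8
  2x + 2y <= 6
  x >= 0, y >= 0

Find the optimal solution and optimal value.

Feasible vertices: (0, 0), (0, 8/3), (1, 2), (3, 0)
Objective 5x + 1y at each:
  (0, 0): 0
  (0, 8/3): 8/3
  (1, 2): 7
  (3, 0): 15
Maximum is 15 at (3, 0).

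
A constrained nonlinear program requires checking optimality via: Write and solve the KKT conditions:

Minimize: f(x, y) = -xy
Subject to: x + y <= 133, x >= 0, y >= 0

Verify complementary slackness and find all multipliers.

Problem: min -xy s.t. x + y <= 133 (multiplier lambda), x >= 0 (mu_x), y >= 0 (mu_y)
KKT stationarity: -y + lambda - mu_x = 0, -x + lambda - mu_y = 0, with lambda, mu_x, mu_y >= 0
Complementary slackness: lambda*(x + y - 133) = 0, mu_x*x = 0, mu_y*y = 0
If lambda = 0: y = -mu_x <= 0 and x = -mu_y <= 0 force x = y = 0 with f = 0; but x = y = 133/2 is feasible with f = -17689/4 < 0, so this is not the minimum. Hence lambda > 0 and x + y = 133.
Try x > 0, y > 0 (so mu_x = mu_y = 0): y = lambda, x = lambda => x = y = lambda
x + y = 133 => 2*lambda = 133 => lambda = 133/2
x* = y* = 133/2 > 0, consistent with mu_x = mu_y = 0.
(Any feasible point with x = 0 or y = 0 has f = 0 > -17689/4, so the minimum is not on those boundaries.)
min(-xy) = -17689/4 (i.e. max xy = 17689/4)
Multipliers: lambda = 133/2, mu_x = 0, mu_y = 0
Complementary slackness: lambda*(x + y - 133) = 133/2*(133/2 + 133/2 - 133) = 0, mu_x*x = 0*133/2 = 0, mu_y*y = 0*133/2 = 0. Satisfied.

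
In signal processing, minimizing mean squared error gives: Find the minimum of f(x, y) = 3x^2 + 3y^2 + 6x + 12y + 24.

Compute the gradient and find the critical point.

f(x,y) = 3x^2 + 3y^2 + 6x + 12y + 24
df/dx = 6x + (6) = 0  =>  x = -1
df/dy = 6y + (12) = 0  =>  y = -2
f(-1, -2) = 3*(-1)^2 + 3*(-2)^2 + 6*(-1) + 12*(-2) + 24 = 9
Hessian is diagonal with entries 6, 6 > 0, so this is a minimum.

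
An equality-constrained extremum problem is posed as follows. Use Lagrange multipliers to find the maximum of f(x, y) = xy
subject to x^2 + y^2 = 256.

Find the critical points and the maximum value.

Lagrange conditions: y = 2*lambda*x and x = 2*lambda*y
If x = 0 then y = 0, violating the constraint, so x, y != 0.
Dividing: y/x = x/y => x^2 = y^2 => y = x or y = -x
Constraint: 2x^2 = 256 => x^2 = 128 => x = +/-sqrt(128)
Critical points: (sqrt(128), sqrt(128)), (-sqrt(128), -sqrt(128)), (sqrt(128), -sqrt(128)), (-sqrt(128), sqrt(128))
  y = x:  xy = x^2 = 128  at (sqrt(128), sqrt(128)) and (-sqrt(128), -sqrt(128))
  y = -x: xy = -x^2 = -128 at (sqrt(128), -sqrt(128)) and (-sqrt(128), sqrt(128))
Maximum xy = 128 at (sqrt(128), sqrt(128)) and (-sqrt(128), -sqrt(128))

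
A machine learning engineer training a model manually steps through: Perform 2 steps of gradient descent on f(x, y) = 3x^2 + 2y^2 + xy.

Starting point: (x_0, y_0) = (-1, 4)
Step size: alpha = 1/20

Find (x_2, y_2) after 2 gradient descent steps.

f(x,y) = 3x^2 + 2y^2 + xy
grad_x = 6x + 1y, grad_y = 4y + 1x
Step 1: grad = (-2, 15), (-9/10, 13/4)
Step 2: grad = (-43/20, 121/10), (-317/400, 529/200)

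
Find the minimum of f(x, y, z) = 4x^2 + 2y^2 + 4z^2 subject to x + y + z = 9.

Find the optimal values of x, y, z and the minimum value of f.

Using Lagrange multipliers on f = 4x^2 + 2y^2 + 4z^2 with constraint x + y + z = 9:
Conditions: 2*4*x = lambda, 2*2*y = lambda, 2*4*z = lambda
So x = lambda/8, y = lambda/4, z = lambda/8
Substituting into constraint: lambda * (1/2) = 9
lambda = 18
x = 9/4, y = 9/2, z = 9/4
Minimum value = 81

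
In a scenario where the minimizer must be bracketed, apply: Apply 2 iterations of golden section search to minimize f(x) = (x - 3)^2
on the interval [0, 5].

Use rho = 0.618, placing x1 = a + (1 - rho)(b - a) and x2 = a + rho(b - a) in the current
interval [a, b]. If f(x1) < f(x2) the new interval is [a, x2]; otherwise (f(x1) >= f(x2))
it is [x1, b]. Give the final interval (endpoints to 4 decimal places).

Golden section search for min of f(x) = (x - 3)^2 on [0, 5].
Each step: x1 = a + (1 - rho)(b - a), x2 = a + rho(b - a); if f(x1) < f(x2) keep [a, x2], otherwise keep [x1, b].
Step 1: [0.0000, 5.0000], x1=1.9100 (f=1.1881), x2=3.0900 (f=0.0081); f(x1) > f(x2) => keep [1.9100, 5.0000]
Step 2: [1.9100, 5.0000], x1=3.0904 (f=0.0082), x2=3.8196 (f=0.6718); f(x1) < f(x2) => keep [1.9100, 3.8196]
Final interval: [1.9100, 3.8196]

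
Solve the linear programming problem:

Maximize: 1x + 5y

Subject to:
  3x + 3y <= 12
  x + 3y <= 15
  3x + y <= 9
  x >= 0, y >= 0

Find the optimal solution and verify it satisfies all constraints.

Feasible vertices: (0, 0), (0, 4), (5/2, 3/2), (3, 0)
Objective 1x + 5y at each vertex:
  (0, 0): 0
  (0, 4): 20
  (5/2, 3/2): 10
  (3, 0): 3
Maximum is 20 at (0, 4).
Verify constraints at (x, y) = (0, 4):
  3*0 + 3*4 = 12 <= 12 (active)
  1*0 + 3*4 = 12 <= 15
  3*0 + 1*4 = 4 <= 9
  x = 0 >= 0, y = 4 >= 0. All constraints satisfied.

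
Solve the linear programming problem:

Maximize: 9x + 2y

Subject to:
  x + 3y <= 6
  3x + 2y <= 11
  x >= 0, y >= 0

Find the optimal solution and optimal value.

Feasible vertices: (0, 0), (0, 2), (3, 1), (11/3, 0)
Objective 9x + 2y at each:
  (0, 0): 0
  (0, 2): 4
  (3, 1): 29
  (11/3, 0): 33
Maximum is 33 at (11/3, 0).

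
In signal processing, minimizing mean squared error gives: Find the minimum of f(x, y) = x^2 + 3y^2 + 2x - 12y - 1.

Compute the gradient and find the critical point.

f(x,y) = x^2 + 3y^2 + 2x - 12y - 1
df/dx = 2x + (2) = 0  =>  x = -1
df/dy = 6y + (-12) = 0  =>  y = 2
f(-1, 2) = 1*(-1)^2 + 3*(2)^2 + 2*(-1) + -12*(2) + -1 = -14
Hessian is diagonal with entries 2, 6 > 0, so this is a minimum.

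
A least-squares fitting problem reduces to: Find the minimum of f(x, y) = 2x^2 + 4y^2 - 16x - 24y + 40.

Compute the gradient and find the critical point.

f(x,y) = 2x^2 + 4y^2 - 16x - 24y + 40
df/dx = 4x + (-16) = 0  =>  x = 4
df/dy = 8y + (-24) = 0  =>  y = 3
f(4, 3) = 2*(4)^2 + 4*(3)^2 + -16*(4) + -24*(3) + 40 = -28
Hessian is diagonal with entries 4, 8 > 0, so this is a minimum.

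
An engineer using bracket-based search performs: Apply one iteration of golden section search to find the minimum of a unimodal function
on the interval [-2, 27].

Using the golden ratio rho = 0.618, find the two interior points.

Golden section search on [-2, 27].
Golden ratio rho = 0.618 (approx).
Interior points:
  x_1 = -2 + (1-0.618)*29 = 9.0780
  x_2 = -2 + 0.618*29 = 15.9220
Compare f(x_1) and f(x_2) to determine which subinterval to keep.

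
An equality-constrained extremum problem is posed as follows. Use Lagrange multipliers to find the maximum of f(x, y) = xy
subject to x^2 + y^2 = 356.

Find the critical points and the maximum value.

Lagrange conditions: y = 2*lambda*x and x = 2*lambda*y
If x = 0 then y = 0, violating the constraint, so x, y != 0.
Dividing: y/x = x/y => x^2 = y^2 => y = x or y = -x
Constraint: 2x^2 = 356 => x^2 = 178 => x = +/-sqrt(178)
Critical points: (sqrt(178), sqrt(178)), (-sqrt(178), -sqrt(178)), (sqrt(178), -sqrt(178)), (-sqrt(178), sqrt(178))
  y = x:  xy = x^2 = 178  at (sqrt(178), sqrt(178)) and (-sqrt(178), -sqrt(178))
  y = -x: xy = -x^2 = -178 at (sqrt(178), -sqrt(178)) and (-sqrt(178), sqrt(178))
Maximum xy = 178 at (sqrt(178), sqrt(178)) and (-sqrt(178), -sqrt(178))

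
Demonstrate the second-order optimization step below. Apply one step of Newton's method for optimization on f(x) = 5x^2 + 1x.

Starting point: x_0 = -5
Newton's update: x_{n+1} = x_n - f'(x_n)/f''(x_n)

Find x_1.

f(x) = 5x^2 + 1x
f'(x) = 10x + (1), f''(x) = 10
Newton step: x_1 = x_0 - f'(x_0)/f''(x_0)
f'(-5) = -49
x_1 = -5 - -49/10 = -1/10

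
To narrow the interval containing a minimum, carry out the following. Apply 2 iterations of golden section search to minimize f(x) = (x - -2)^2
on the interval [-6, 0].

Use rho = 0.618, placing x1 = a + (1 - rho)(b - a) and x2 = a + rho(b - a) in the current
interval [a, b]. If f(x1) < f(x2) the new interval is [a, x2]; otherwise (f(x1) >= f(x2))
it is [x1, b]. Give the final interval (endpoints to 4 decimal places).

Golden section search for min of f(x) = (x - -2)^2 on [-6, 0].
Each step: x1 = a + (1 - rho)(b - a), x2 = a + rho(b - a); if f(x1) < f(x2) keep [a, x2], otherwise keep [x1, b].
Step 1: [-6.0000, 0.0000], x1=-3.7080 (f=2.9173), x2=-2.2920 (f=0.0853); f(x1) > f(x2) => keep [-3.7080, 0.0000]
Step 2: [-3.7080, 0.0000], x1=-2.2915 (f=0.0850), x2=-1.4165 (f=0.3405); f(x1) < f(x2) => keep [-3.7080, -1.4165]
Final interval: [-3.7080, -1.4165]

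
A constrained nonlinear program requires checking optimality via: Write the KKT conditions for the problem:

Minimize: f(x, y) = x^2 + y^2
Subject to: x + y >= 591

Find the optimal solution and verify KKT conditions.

KKT conditions for min x^2 + y^2 s.t. x + y >= 591:
Stationarity: 2x = mu, 2y = mu
So x = y = mu/2.
Complementary slackness: mu*(x + y - 591) = 0
Primal feasibility: x + y >= 591; dual feasibility: mu >= 0
If mu = 0 then x = y = 0, but 0 + 0 < 591 is infeasible, so the constraint is active.
Constraint active: x + y = 2*(mu/2) = 591 => mu = 591
x = y = 591/2, f = 349281/2
Verify: stationarity 2*(591/2) = 591 = mu; primal 591/2 + 591/2 = 591 >= 591; dual mu = 591 >= 0; complementary slackness 591*(591 - 591) = 0. All KKT conditions hold.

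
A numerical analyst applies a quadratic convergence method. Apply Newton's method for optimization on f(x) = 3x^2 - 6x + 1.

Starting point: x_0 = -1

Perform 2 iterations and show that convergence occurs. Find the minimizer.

f(x) = 3x^2 - 6x + 1, f'(x) = 6x + (-6), f''(x) = 6
Step 1: f'(-1) = -12, x_1 = -1 - -12/6 = 1
Step 2: f'(1) = 0, x_2 = 1 (converged)
Newton's method converges in 1 step for quadratics.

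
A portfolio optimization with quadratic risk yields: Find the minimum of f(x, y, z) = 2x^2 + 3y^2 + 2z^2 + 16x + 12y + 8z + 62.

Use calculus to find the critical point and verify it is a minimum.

f(x,y,z) = 2x^2 + 3y^2 + 2z^2 + 16x + 12y + 8z + 62
df/dx = 4x + (16) = 0 => x = -4
df/dy = 6y + (12) = 0 => y = -2
df/dz = 4z + (8) = 0 => z = -2
f(-4,-2,-2) = 2*(-4)^2 + 3*(-2)^2 + 2*(-2)^2 + 16*(-4) + 12*(-2) + 8*(-2) + 62 = 10
Hessian is diagonal with entries 4, 6, 4 > 0, confirmed minimum.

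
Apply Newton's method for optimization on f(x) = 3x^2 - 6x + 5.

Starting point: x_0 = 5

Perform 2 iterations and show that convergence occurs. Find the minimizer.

f(x) = 3x^2 - 6x + 5, f'(x) = 6x + (-6), f''(x) = 6
Step 1: f'(5) = 24, x_1 = 5 - 24/6 = 1
Step 2: f'(1) = 0, x_2 = 1 (converged)
Newton's method converges in 1 step for quadratics.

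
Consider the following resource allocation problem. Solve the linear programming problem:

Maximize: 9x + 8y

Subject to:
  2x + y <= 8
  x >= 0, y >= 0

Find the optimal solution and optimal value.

The feasible region has vertices at [(0, 0), (4, 0), (0, 8)].
Checking objective 9x + 8y at each vertex:
  (0, 0): 9*0 + 8*0 = 0
  (4, 0): 9*4 + 8*0 = 36
  (0, 8): 9*0 + 8*8 = 64
Maximum is 64 at (0, 8).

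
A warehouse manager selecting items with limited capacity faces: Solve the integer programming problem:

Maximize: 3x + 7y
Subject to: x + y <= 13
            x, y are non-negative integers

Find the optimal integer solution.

Objective: 3x + 7y, constraint: x + y <= 13
Coefficient of y is 7 > coefficient of x is 3, so allocate the entire budget to y.
Optimal: x = 0, y = 13, value = 91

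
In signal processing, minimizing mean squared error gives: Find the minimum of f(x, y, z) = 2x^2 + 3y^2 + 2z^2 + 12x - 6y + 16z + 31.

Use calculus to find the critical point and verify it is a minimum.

f(x,y,z) = 2x^2 + 3y^2 + 2z^2 + 12x - 6y + 16z + 31
df/dx = 4x + (12) = 0 => x = -3
df/dy = 6y + (-6) = 0 => y = 1
df/dz = 4z + (16) = 0 => z = -4
f(-3,1,-4) = 2*(-3)^2 + 3*(1)^2 + 2*(-4)^2 + 12*(-3) + -6*(1) + 16*(-4) + 31 = -22
Hessian is diagonal with entries 4, 6, 4 > 0, confirmed minimum.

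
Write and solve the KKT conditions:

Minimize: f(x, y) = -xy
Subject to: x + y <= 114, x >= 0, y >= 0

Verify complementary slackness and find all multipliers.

Problem: min -xy s.t. x + y <= 114 (multiplier lambda), x >= 0 (mu_x), y >= 0 (mu_y)
KKT stationarity: -y + lambda - mu_x = 0, -x + lambda - mu_y = 0, with lambda, mu_x, mu_y >= 0
Complementary slackness: lambda*(x + y - 114) = 0, mu_x*x = 0, mu_y*y = 0
If lambda = 0: y = -mu_x <= 0 and x = -mu_y <= 0 force x = y = 0 with f = 0; but x = y = 57 is feasible with f = -3249 < 0, so this is not the minimum. Hence lambda > 0 and x + y = 114.
Try x > 0, y > 0 (so mu_x = mu_y = 0): y = lambda, x = lambda => x = y = lambda
x + y = 114 => 2*lambda = 114 => lambda = 57
x* = y* = 57 > 0, consistent with mu_x = mu_y = 0.
(Any feasible point with x = 0 or y = 0 has f = 0 > -3249, so the minimum is not on those boundaries.)
min(-xy) = -3249 (i.e. max xy = 3249)
Multipliers: lambda = 57, mu_x = 0, mu_y = 0
Complementary slackness: lambda*(x + y - 114) = 57*(57 + 57 - 114) = 0, mu_x*x = 0*57 = 0, mu_y*y = 0*57 = 0. Satisfied.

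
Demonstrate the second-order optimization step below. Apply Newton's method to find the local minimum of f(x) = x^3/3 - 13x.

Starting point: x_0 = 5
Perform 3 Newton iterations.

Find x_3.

f(x) = x^3/3 - 13x
f'(x) = x^2 - 13, f''(x) = 2x
Newton update: x_{n+1} = x_n - (x_n^2 - 13)/(2*x_n)
Step 1: x_0 = 5, f'=12, f''=10, x_1 = 19/5
Step 2: x_1 = 19/5, f'=36/25, f''=38/5, x_2 = 343/95
Step 3: x_2 = 343/95, f'=324/9025, f''=686/95, x_3 = 117487/32585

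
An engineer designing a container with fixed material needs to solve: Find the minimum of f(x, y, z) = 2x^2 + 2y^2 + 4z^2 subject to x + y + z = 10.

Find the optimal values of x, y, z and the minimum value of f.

Using Lagrange multipliers on f = 2x^2 + 2y^2 + 4z^2 with constraint x + y + z = 10:
Conditions: 2*2*x = lambda, 2*2*y = lambda, 2*4*z = lambda
So x = lambda/4, y = lambda/4, z = lambda/8
Substituting into constraint: lambda * (5/8) = 10
lambda = 16
x = 4, y = 4, z = 2
Minimum value = 80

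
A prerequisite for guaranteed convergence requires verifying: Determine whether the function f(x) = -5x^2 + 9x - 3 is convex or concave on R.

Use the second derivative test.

f(x) = -5x^2 + 9x - 3
f'(x) = -10x + 9
f''(x) = -10
Since f''(x) = -10 < 0 for all x, f is concave on R.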